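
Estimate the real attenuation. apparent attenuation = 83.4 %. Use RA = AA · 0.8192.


RA = 83.4 · 0.8192

68.3213 %


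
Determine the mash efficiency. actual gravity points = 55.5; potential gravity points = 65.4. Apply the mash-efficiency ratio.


efficiency = actual / potential × 100
efficiency = 55.5 / 65.4 × 100

84.8624 %


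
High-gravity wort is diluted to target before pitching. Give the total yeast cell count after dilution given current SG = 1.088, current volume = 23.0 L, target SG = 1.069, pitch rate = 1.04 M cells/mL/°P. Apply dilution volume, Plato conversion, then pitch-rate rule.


V_w = V·((SG_c−1)/(SG_t−1)−1);  °P = 259 − 259/SG_t;  cells = rate·(V+V_w)·°P
V_w = 23.0·((1.088−1)/(1.069−1)−1) = 6.3333
V_final = 23.0 + 6.3333 = 29.3333
°P = 259 − 259/1.069 = 16.7175
cells = 1.04·29.3333·16.7175

509.9950 billion cells


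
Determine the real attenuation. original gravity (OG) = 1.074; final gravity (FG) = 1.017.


AA = (OG−FG)/(OG−1)·100;  RA = AA·0.8192
AA = (1.074 − 1.017)/(1.074 − 1)·100 = 77.0270
RA = 77.0270·0.8192

63.1005 %


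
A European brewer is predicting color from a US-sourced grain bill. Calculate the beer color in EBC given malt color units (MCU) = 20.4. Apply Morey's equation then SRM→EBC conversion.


SRM = 1.4922·MCU^0.6859;  EBC = SRM·1.97
SRM = 1.4922·20.4^0.6859 = 11.8060
EBC = 11.8060·1.97

23.2578 EBC


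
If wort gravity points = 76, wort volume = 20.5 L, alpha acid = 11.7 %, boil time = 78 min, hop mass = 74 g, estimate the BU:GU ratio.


U = 1.65·0.000125^(GP/1000)·(1−e^(−0.04t))/4.15;  IBU = (α/100)·m·U·1000/V;  BU:GU = IBU/GP
U = 1.65·0.000125^(76/1000)·(1−e^(−0.04·78))/4.15 = 0.1919
IBU = (11.7/100)·74·0.1919·1000/20.5 = 81.0683
BU:GU = 81.0683/76

1.0667


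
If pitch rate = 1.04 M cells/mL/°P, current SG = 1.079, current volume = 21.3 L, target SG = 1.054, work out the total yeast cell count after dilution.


V_w = V·((SG_c−1)/(SG_t−1)−1);  °P = 259 − 259/SG_t;  cells = rate·(V+V_w)·°P
V_w = 21.3·((1.079−1)/(1.054−1)−1) = 9.8611
V_final = 21.3 + 9.8611 = 31.1611
°P = 259 − 259/1.054 = 13.2694
cells = 1.04·31.1611·13.2694

430.0304 billion cells


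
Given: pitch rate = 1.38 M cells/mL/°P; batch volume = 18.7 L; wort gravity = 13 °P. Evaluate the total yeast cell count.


cells (billions) = rate · V_L · °P
cells = 1.38 · 18.7 · 13

335.4780 billion cells


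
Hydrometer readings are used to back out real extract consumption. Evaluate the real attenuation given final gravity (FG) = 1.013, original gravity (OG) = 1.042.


AA = (OG−FG)/(OG−1)·100;  RA = AA·0.8192
AA = (1.042 − 1.013)/(1.042 − 1)·100 = 69.0476
RA = 69.0476·0.8192

56.5638 %


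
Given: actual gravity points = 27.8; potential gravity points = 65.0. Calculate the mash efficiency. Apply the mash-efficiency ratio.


efficiency = actual / potential × 100
efficiency = 27.8 / 65.0 × 100

42.7692 %


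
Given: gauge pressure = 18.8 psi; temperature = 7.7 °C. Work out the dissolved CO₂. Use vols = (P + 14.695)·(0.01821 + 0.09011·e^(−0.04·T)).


vols = (18.8 + 14.695)·(0.01821 + 0.09011·e^(−0.04·7.7))

2.8281 volumes


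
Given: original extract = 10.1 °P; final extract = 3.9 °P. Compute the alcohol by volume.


SG = 259/(259 − P);  ABV = (OG − FG)·131.25
OG = 259/(259 − 10.1) = 1.0406
FG = 259/(259 − 3.9) = 1.0153
ABV = (1.0406 − 1.0153)·131.25

3.3194 % ABV


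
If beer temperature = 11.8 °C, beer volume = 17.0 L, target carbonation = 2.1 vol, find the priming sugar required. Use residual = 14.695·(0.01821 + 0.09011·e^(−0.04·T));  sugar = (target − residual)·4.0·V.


residual = 14.695·(0.01821 + 0.09011·e^(−0.04·11.8)) = 1.0935
sugar = (2.1 − 1.0935)·4.0·17.0

68.4386 g


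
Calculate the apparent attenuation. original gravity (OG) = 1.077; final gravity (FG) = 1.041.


AA = (OG − FG)/(OG − 1) · 100
AA = (1.077 − 1.041)/(1.077 − 1) · 100

46.7532 %


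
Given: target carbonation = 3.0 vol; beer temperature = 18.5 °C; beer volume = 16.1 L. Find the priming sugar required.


residual = 14.695·(0.01821 + 0.09011·e^(−0.04·T));  sugar = (target − residual)·4.0·V
residual = 14.695·(0.01821 + 0.09011·e^(−0.04·18.5)) = 0.8994
sugar = (3.0 − 0.8994)·4.0·16.1

135.2803 g


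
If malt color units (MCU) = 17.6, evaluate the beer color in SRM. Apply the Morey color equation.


SRM = 1.4922 · MCU^0.6859
SRM = 1.4922 · 17.6^0.6859

10.6690 SRM


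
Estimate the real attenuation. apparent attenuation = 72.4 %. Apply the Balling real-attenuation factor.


RA = AA · 0.8192
RA = 72.4 · 0.8192

59.3101 %


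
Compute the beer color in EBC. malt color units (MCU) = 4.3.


SRM = 1.4922·MCU^0.6859;  EBC = SRM·1.97
SRM = 1.4922·4.3^0.6859 = 4.0581
EBC = 4.0581·1.97

7.9945 EBC


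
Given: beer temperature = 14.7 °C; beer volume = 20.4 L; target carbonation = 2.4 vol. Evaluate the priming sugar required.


residual = 14.695·(0.01821 + 0.09011·e^(−0.04·T));  sugar = (target − residual)·4.0·V
residual = 14.695·(0.01821 + 0.09011·e^(−0.04·14.7)) = 1.0031
sugar = (2.4 − 1.0031)·4.0·20.4

113.9881 g


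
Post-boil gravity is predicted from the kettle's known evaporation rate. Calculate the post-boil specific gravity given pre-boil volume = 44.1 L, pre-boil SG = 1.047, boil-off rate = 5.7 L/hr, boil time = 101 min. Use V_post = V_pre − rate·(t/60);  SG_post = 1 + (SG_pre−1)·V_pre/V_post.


V_post = 44.1 − 5.7·(101/60) = 34.5050
SG_post = 1 + (1.047 − 1)·44.1/34.5050

1.0601


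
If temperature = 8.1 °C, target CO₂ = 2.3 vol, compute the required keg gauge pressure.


psi = vols/(0.01821 + 0.09011·e^(−0.04·T)) − 14.695
psi = 2.3/(0.01821 + 0.09011·e^(−0.04·8.1)) − 14.695

12.8889 psi


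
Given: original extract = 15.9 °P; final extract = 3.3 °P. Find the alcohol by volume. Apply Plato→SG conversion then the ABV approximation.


SG = 259/(259 − P);  ABV = (OG − FG)·131.25
OG = 259/(259 − 15.9) = 1.0654
FG = 259/(259 − 3.3) = 1.0129
ABV = (1.0654 − 1.0129)·131.25

6.8906 % ABV


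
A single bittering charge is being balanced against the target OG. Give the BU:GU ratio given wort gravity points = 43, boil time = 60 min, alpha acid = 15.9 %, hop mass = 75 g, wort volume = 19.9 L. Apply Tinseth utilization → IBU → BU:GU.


U = 1.65·0.000125^(GP/1000)·(1−e^(−0.04t))/4.15;  IBU = (α/100)·m·U·1000/V;  BU:GU = IBU/GP
U = 1.65·0.000125^(43/1000)·(1−e^(−0.04·60))/4.15 = 0.2456
IBU = (15.9/100)·75·0.2456·1000/19.9 = 147.1997
BU:GU = 147.1997/43

3.4232


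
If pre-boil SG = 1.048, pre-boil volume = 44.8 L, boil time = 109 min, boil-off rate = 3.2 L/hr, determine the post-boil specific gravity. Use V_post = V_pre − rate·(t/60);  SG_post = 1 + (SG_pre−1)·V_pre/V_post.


V_post = 44.8 − 3.2·(109/60) = 38.9867
SG_post = 1 + (1.048 − 1)·44.8/38.9867

1.0552


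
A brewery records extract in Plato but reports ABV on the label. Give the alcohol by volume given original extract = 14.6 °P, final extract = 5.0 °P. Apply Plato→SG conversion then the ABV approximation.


SG = 259/(259 − P);  ABV = (OG − FG)·131.25
OG = 259/(259 − 14.6) = 1.0597
FG = 259/(259 − 5.0) = 1.0197
ABV = (1.0597 − 1.0197)·131.25

5.2570 % ABV


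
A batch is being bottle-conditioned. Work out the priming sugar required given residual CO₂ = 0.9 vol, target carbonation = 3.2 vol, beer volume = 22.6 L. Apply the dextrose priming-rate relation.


sugar = (target − residual)·4.0·V
sugar = (3.2 − 0.9)·4.0·22.6

207.9200 g


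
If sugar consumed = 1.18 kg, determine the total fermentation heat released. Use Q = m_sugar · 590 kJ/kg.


Q = 1.18 · 590

696.2000 kJ


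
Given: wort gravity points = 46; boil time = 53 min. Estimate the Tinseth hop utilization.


U = 1.65·0.000125^(GP/1000) · (1 − e^(−0.04·t))/4.15
bigness = 1.65·0.000125^(46/1000) = 1.0913
boil_factor = (1 − e^(−0.04·53))/4.15 = 0.2120
U = 1.0913 · 0.2120

0.2314


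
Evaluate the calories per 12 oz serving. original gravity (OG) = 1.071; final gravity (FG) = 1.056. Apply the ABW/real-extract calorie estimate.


ABW = (OG−FG)·131.25·0.79/FG;  °P = 259 − 259/SG (for OG→OE and FG→AE);  RE = 0.1808·OE + 0.8192·AE;  Cal = (6.9·ABW + 4·(RE−0.1))·FG·3.55
ABW = (1.071 − 1.056)·131.25·0.79/1.056 = 1.4728
OE = 259 − 259/1.071 = 17.1699 °P
AE = 259 − 259/1.056 = 13.7348 °P
RE = 0.1808·17.1699 + 0.8192·13.7348 = 14.3559 °P
Cal = (6.9·1.4728 + 4·(14.3559−0.1))·1.056·3.55

251.8676 kcal


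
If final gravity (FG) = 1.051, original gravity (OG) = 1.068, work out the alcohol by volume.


ABV = (OG − FG) · 131.25
ABV = (1.068 − 1.051) · 131.25

2.2313 % ABV


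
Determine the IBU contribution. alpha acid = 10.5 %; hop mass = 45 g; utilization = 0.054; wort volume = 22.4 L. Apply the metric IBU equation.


IBU = (α/100)·mass·U·1000 / V
IBU = (10.5/100)·45·0.054·1000 / 22.4

11.3906 IBU


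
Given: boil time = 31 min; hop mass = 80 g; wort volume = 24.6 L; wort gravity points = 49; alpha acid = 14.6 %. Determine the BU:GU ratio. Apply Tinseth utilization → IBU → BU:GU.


U = 1.65·0.000125^(GP/1000)·(1−e^(−0.04t))/4.15;  IBU = (α/100)·m·U·1000/V;  BU:GU = IBU/GP
U = 1.65·0.000125^(49/1000)·(1−e^(−0.04·31))/4.15 = 0.1819
IBU = (14.6/100)·80·0.1819·1000/24.6 = 86.3629
BU:GU = 86.3629/49

1.7625


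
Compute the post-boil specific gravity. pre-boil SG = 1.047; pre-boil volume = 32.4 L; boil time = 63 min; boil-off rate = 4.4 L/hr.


V_post = V_pre − rate·(t/60);  SG_post = 1 + (SG_pre−1)·V_pre/V_post
V_post = 32.4 − 4.4·(63/60) = 27.7800
SG_post = 1 + (1.047 − 1)·32.4/27.7800

1.0548


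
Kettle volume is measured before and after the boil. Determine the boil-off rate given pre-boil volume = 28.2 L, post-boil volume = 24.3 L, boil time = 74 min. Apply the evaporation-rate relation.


rate = (V_pre − V_post) / (t_min/60)
rate = (28.2 − 24.3) / (74/60)

3.1622 L/hr


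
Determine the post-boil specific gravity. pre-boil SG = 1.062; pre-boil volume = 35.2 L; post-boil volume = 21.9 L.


SG_post = 1 + (SG_pre − 1)·V_pre/V_post
pts_pre = (1.062 − 1)·1000 = 62.0000
pts_post = 62.0000·35.2/21.9 = 99.6530
SG_post = 1 + 99.6530/1000

1.0997


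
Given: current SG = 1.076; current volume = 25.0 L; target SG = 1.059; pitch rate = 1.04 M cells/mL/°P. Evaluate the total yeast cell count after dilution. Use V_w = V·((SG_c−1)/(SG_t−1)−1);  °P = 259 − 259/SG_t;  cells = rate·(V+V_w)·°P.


V_w = 25.0·((1.076−1)/(1.059−1)−1) = 7.2034
V_final = 25.0 + 7.2034 = 32.2034
°P = 259 − 259/1.059 = 14.4297
cells = 1.04·32.2034·14.4297

483.2710 billion cells


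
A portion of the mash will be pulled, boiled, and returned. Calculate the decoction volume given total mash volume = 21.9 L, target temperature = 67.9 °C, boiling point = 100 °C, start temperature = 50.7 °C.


V_dec = V_total·(T_target − T_start)/(T_boil − T_start)
V_dec = 21.9·(67.9 − 50.7)/(100 − 50.7)

7.6406 L


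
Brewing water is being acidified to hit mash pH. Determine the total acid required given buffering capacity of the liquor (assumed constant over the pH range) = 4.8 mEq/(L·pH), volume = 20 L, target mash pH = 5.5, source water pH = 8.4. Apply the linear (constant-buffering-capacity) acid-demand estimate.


acid = buffering capacity · (pH_source − pH_target) · V
acid = 4.8 · (8.4 − 5.5) · 20

278.4000 mEq


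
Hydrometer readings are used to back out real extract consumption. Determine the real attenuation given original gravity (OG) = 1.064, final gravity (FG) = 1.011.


AA = (OG−FG)/(OG−1)·100;  RA = AA·0.8192
AA = (1.064 − 1.011)/(1.064 − 1)·100 = 82.8125
RA = 82.8125·0.8192

67.8400 %


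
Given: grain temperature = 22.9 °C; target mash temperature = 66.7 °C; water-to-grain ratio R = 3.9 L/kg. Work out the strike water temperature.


T_strike = (0.41/R)·(T_mash − T_grain) + T_mash
T_strike = (0.41/3.9)·(66.7 − 22.9) + 66.7

71.3046 °C


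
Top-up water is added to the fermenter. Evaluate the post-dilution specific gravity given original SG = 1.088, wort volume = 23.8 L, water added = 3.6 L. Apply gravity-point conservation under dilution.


SG_new = 1 + (SG_old − 1)·V_old/(V_old + V_water)
pts = (1.088 − 1)·1000·23.8/(23.8 + 3.6) = 76.4380
SG_new = 1 + 76.4380/1000

1.0764


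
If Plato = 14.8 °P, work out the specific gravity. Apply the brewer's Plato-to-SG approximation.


SG = 259/(259 − P)
SG = 259/(259 − 14.8)

1.0606


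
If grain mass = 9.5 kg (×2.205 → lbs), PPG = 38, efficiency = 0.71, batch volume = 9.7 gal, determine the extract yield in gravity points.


points = lbs × PPG × eff / vol
lbs = 9.5 × 2.205 = 20.9475
points = 20.9475 × 38 × 0.71 / 9.7

58.2643 points


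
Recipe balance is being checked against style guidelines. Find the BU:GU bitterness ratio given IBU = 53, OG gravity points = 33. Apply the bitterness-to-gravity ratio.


BU:GU = IBU / OG_points
BU:GU = 53 / 33

1.6061


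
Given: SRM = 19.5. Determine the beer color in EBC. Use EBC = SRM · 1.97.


EBC = 19.5 · 1.97

38.4150 EBC


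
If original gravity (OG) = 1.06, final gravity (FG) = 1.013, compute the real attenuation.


AA = (OG−FG)/(OG−1)·100;  RA = AA·0.8192
AA = (1.06 − 1.013)/(1.06 − 1)·100 = 78.3333
RA = 78.3333·0.8192

64.1707 %


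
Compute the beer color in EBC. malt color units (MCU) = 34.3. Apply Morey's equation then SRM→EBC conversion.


SRM = 1.4922·MCU^0.6859;  EBC = SRM·1.97
SRM = 1.4922·34.3^0.6859 = 16.8611
EBC = 16.8611·1.97

33.2163 EBC


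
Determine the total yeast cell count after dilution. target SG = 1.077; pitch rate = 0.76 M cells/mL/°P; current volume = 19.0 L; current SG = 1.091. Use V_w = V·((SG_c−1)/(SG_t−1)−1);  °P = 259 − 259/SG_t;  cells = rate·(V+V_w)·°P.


V_w = 19.0·((1.091−1)/(1.077−1)−1) = 3.4545
V_final = 19.0 + 3.4545 = 22.4545
°P = 259 − 259/1.077 = 18.5172
cells = 0.76·22.4545·18.5172

316.0040 billion cells


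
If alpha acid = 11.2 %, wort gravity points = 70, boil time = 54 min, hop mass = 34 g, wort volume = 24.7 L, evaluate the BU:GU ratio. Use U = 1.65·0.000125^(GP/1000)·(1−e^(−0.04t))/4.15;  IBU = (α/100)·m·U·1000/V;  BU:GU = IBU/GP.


U = 1.65·0.000125^(70/1000)·(1−e^(−0.04·54))/4.15 = 0.1875
IBU = (11.2/100)·34·0.1875·1000/24.7 = 28.9070
BU:GU = 28.9070/70

0.4130


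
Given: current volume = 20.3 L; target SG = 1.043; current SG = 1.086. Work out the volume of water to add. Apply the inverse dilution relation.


V_water = V·((SG_curr − 1)/(SG_target − 1) − 1)
V_water = 20.3·((1.086 − 1)/(1.043 − 1) − 1)

20.3000 L


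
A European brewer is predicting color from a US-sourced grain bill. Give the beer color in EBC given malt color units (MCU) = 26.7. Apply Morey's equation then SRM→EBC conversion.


SRM = 1.4922·MCU^0.6859;  EBC = SRM·1.97
SRM = 1.4922·26.7^0.6859 = 14.1994
EBC = 14.1994·1.97

27.9729 EBC


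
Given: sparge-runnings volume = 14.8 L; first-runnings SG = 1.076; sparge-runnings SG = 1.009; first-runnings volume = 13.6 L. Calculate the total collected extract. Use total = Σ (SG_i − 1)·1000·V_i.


first = (1.076 − 1)·1000·13.6 = 1033.6000
sparge = (1.009 − 1)·1000·14.8 = 133.2000
total = 1033.6000 + 133.2000

1166.8000 gravity·L


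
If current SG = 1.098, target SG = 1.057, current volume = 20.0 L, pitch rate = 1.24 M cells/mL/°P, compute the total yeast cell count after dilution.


V_w = V·((SG_c−1)/(SG_t−1)−1);  °P = 259 − 259/SG_t;  cells = rate·(V+V_w)·°P
V_w = 20.0·((1.098−1)/(1.057−1)−1) = 14.3860
V_final = 20.0 + 14.3860 = 34.3860
°P = 259 − 259/1.057 = 13.9669
cells = 1.24·34.3860·13.9669

595.5285 billion cells


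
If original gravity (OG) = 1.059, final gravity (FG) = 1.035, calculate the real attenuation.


AA = (OG−FG)/(OG−1)·100;  RA = AA·0.8192
AA = (1.059 − 1.035)/(1.059 − 1)·100 = 40.6780
RA = 40.6780·0.8192

33.3234 %


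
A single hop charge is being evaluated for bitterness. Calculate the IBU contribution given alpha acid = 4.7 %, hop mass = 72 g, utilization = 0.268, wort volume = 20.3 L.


IBU = (α/100)·mass·U·1000 / V
IBU = (4.7/100)·72·0.268·1000 / 20.3

44.6755 IBU


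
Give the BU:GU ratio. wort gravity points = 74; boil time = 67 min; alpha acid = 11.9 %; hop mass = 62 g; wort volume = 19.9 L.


U = 1.65·0.000125^(GP/1000)·(1−e^(−0.04t))/4.15;  IBU = (α/100)·m·U·1000/V;  BU:GU = IBU/GP
U = 1.65·0.000125^(74/1000)·(1−e^(−0.04·67))/4.15 = 0.1904
IBU = (11.9/100)·62·0.1904·1000/19.9 = 70.6067
BU:GU = 70.6067/74

0.9541


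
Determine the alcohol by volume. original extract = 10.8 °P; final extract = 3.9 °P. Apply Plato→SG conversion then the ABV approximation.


SG = 259/(259 − P);  ABV = (OG − FG)·131.25
OG = 259/(259 − 10.8) = 1.0435
FG = 259/(259 − 3.9) = 1.0153
ABV = (1.0435 − 1.0153)·131.25

3.7046 % ABV


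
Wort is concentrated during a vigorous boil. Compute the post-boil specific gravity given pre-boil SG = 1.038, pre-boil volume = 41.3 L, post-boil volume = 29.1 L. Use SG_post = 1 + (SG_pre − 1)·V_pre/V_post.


pts_pre = (1.038 − 1)·1000 = 38.0000
pts_post = 38.0000·41.3/29.1 = 53.9313
SG_post = 1 + 53.9313/1000

1.0539


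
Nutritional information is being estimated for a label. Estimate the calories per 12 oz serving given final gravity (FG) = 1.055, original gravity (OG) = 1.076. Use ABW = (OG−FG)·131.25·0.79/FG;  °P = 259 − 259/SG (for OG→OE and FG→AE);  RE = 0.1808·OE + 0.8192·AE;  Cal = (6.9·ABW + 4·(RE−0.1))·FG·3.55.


ABW = (1.076 − 1.055)·131.25·0.79/1.055 = 2.0639
OE = 259 − 259/1.076 = 18.2937 °P
AE = 259 − 259/1.055 = 13.5024 °P
RE = 0.1808·18.2937 + 0.8192·13.5024 = 14.3686 °P
Cal = (6.9·2.0639 + 4·(14.3686−0.1))·1.055·3.55

267.0948 kcal


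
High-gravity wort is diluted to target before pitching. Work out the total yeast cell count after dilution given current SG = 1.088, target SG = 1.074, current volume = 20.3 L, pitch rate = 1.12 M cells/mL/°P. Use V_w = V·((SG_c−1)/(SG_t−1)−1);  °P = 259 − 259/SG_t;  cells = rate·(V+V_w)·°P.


V_w = 20.3·((1.088−1)/(1.074−1)−1) = 3.8405
V_final = 20.3 + 3.8405 = 24.1405
°P = 259 − 259/1.074 = 17.8454
cells = 1.12·24.1405·17.8454

482.4943 billion cells


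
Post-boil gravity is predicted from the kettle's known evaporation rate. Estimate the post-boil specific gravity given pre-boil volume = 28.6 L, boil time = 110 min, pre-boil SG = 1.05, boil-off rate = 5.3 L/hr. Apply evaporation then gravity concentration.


V_post = V_pre − rate·(t/60);  SG_post = 1 + (SG_pre−1)·V_pre/V_post
V_post = 28.6 − 5.3·(110/60) = 18.8833
SG_post = 1 + (1.05 − 1)·28.6/18.8833

1.0757


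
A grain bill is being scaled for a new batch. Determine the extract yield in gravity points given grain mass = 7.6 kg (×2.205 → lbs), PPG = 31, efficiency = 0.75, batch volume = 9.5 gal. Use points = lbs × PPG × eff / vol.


lbs = 7.6 × 2.205 = 16.7580
points = 16.7580 × 31 × 0.75 / 9.5

41.0130 points


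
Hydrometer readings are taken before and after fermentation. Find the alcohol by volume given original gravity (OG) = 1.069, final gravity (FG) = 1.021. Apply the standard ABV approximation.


ABV = (OG − FG) · 131.25
ABV = (1.069 − 1.021) · 131.25

6.3000 % ABV


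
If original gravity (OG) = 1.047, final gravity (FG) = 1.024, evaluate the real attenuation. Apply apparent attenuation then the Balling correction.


AA = (OG−FG)/(OG−1)·100;  RA = AA·0.8192
AA = (1.047 − 1.024)/(1.047 − 1)·100 = 48.9362
RA = 48.9362·0.8192

40.0885 %


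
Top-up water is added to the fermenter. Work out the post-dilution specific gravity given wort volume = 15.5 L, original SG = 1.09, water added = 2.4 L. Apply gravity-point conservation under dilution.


SG_new = 1 + (SG_old − 1)·V_old/(V_old + V_water)
pts = (1.09 − 1)·1000·15.5/(15.5 + 2.4) = 77.9330
SG_new = 1 + 77.9330/1000

1.0779


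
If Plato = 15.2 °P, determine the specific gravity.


SG = 259/(259 − P)
SG = 259/(259 − 15.2)

1.0623


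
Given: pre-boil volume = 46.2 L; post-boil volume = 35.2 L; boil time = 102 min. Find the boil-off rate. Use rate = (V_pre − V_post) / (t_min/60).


rate = (46.2 − 35.2) / (102/60)

6.4706 L/hr


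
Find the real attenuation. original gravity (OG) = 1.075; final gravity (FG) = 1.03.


AA = (OG−FG)/(OG−1)·100;  RA = AA·0.8192
AA = (1.075 − 1.03)/(1.075 − 1)·100 = 60.0000
RA = 60.0000·0.8192

49.1520 %


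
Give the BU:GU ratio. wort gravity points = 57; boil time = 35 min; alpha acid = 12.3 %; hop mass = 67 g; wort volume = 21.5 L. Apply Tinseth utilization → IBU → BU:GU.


U = 1.65·0.000125^(GP/1000)·(1−e^(−0.04t))/4.15;  IBU = (α/100)·m·U·1000/V;  BU:GU = IBU/GP
U = 1.65·0.000125^(57/1000)·(1−e^(−0.04·35))/4.15 = 0.1795
IBU = (12.3/100)·67·0.1795·1000/21.5 = 68.7905
BU:GU = 68.7905/57

1.2069


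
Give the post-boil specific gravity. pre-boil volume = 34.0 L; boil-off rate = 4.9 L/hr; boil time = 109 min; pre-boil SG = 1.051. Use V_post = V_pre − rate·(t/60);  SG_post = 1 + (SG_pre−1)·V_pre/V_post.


V_post = 34.0 − 4.9·(109/60) = 25.0983
SG_post = 1 + (1.051 − 1)·34.0/25.0983

1.0691


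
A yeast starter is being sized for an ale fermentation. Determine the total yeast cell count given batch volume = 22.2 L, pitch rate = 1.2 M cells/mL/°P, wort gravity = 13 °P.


cells (billions) = rate · V_L · °P
cells = 1.2 · 22.2 · 13

346.3200 billion cells


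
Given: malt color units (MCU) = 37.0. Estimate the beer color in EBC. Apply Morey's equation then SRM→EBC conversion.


SRM = 1.4922·MCU^0.6859;  EBC = SRM·1.97
SRM = 1.4922·37.0^0.6859 = 17.7606
EBC = 17.7606·1.97

34.9883 EBC


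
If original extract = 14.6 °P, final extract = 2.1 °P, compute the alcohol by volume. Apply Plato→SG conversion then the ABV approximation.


SG = 259/(259 − P);  ABV = (OG − FG)·131.25
OG = 259/(259 − 14.6) = 1.0597
FG = 259/(259 − 2.1) = 1.0082
ABV = (1.0597 − 1.0082)·131.25

6.7677 % ABV


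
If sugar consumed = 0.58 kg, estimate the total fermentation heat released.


Q = m_sugar · 590 kJ/kg
Q = 0.58 · 590

342.2000 kJ


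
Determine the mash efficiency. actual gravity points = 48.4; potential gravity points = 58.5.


efficiency = actual / potential × 100
efficiency = 48.4 / 58.5 × 100

82.7350 %


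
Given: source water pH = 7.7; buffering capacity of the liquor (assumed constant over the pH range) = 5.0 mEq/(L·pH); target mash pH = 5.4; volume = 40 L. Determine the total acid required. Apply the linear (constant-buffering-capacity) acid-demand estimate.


acid = buffering capacity · (pH_source − pH_target) · V
acid = 5.0 · (7.7 − 5.4) · 40

460.0000 mEq


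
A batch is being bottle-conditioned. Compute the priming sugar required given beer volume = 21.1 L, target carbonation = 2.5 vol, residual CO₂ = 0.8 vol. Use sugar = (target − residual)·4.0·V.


sugar = (2.5 − 0.8)·4.0·21.1

143.4800 g


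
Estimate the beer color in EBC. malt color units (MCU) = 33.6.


SRM = 1.4922·MCU^0.6859;  EBC = SRM·1.97
SRM = 1.4922·33.6^0.6859 = 16.6243
EBC = 16.6243·1.97

32.7499 EBC


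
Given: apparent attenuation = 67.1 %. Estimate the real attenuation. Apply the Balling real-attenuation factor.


RA = AA · 0.8192
RA = 67.1 · 0.8192

54.9683 %


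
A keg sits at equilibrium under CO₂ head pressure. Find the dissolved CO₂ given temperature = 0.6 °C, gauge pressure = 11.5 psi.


vols = (P + 14.695)·(0.01821 + 0.09011·e^(−0.04·T))
vols = (11.5 + 14.695)·(0.01821 + 0.09011·e^(−0.04·0.6))

2.7815 volumes


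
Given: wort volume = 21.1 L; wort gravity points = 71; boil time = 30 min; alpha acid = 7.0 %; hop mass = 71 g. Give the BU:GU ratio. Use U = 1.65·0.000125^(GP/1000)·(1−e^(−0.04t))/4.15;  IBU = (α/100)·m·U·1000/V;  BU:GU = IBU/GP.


U = 1.65·0.000125^(71/1000)·(1−e^(−0.04·30))/4.15 = 0.1468
IBU = (7.0/100)·71·0.1468·1000/21.1 = 34.5738
BU:GU = 34.5738/71

0.4870


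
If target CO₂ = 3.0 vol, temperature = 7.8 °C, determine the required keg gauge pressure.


psi = vols/(0.01821 + 0.09011·e^(−0.04·T)) − 14.695
psi = 3.0/(0.01821 + 0.09011·e^(−0.04·7.8)) − 14.695

20.9476 psi


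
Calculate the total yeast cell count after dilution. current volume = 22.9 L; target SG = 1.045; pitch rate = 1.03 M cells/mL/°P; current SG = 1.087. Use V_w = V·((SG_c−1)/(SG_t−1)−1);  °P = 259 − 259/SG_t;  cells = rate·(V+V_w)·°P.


V_w = 22.9·((1.087−1)/(1.045−1)−1) = 21.3733
V_final = 22.9 + 21.3733 = 44.2733
°P = 259 − 259/1.045 = 11.1531
cells = 1.03·44.2733·11.1531

508.5989 billion cells


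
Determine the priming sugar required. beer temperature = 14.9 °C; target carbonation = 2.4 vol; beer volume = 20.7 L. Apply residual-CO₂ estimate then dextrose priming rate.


residual = 14.695·(0.01821 + 0.09011·e^(−0.04·T));  sugar = (target − residual)·4.0·V
residual = 14.695·(0.01821 + 0.09011·e^(−0.04·14.9)) = 0.9972
sugar = (2.4 − 0.9972)·4.0·20.7

116.1496 g


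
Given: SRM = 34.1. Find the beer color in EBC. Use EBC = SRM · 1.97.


EBC = 34.1 · 1.97

67.1770 EBC


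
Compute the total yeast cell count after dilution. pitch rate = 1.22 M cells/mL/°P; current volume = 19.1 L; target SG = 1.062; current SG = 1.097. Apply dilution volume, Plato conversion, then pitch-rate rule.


V_w = V·((SG_c−1)/(SG_t−1)−1);  °P = 259 − 259/SG_t;  cells = rate·(V+V_w)·°P
V_w = 19.1·((1.097−1)/(1.062−1)−1) = 10.7823
V_final = 19.1 + 10.7823 = 29.8823
°P = 259 − 259/1.062 = 15.1205
cells = 1.22·29.8823·15.1205

551.2393 billion cells


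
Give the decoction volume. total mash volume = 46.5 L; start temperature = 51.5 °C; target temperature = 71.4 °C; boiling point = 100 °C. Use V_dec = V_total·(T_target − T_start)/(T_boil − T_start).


V_dec = 46.5·(71.4 − 51.5)/(100 − 51.5)

19.0794 L


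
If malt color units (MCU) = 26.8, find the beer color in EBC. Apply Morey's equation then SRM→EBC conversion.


SRM = 1.4922·MCU^0.6859;  EBC = SRM·1.97
SRM = 1.4922·26.8^0.6859 = 14.2359
EBC = 14.2359·1.97

28.0447 EBC


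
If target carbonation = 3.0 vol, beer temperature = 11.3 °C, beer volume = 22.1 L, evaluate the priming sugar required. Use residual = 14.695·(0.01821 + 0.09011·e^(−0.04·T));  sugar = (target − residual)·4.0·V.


residual = 14.695·(0.01821 + 0.09011·e^(−0.04·11.3)) = 1.1102
sugar = (3.0 − 1.1102)·4.0·22.1

167.0552 g


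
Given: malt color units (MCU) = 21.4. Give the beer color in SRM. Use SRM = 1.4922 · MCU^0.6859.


SRM = 1.4922 · 21.4^0.6859

12.1999 SRM


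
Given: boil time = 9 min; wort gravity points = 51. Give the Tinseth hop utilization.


U = 1.65·0.000125^(GP/1000) · (1 − e^(−0.04·t))/4.15
bigness = 1.65·0.000125^(51/1000) = 1.0433
boil_factor = (1 − e^(−0.04·9))/4.15 = 0.0728
U = 1.0433 · 0.0728

0.0760


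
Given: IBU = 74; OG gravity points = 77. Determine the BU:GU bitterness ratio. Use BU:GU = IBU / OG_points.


BU:GU = 74 / 77

0.9610


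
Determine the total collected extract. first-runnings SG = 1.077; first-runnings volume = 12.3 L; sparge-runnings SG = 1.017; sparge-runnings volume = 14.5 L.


total = Σ (SG_i − 1)·1000·V_i
first = (1.077 − 1)·1000·12.3 = 947.1000
sparge = (1.017 − 1)·1000·14.5 = 246.5000
total = 947.1000 + 246.5000

1193.6000 gravity·L


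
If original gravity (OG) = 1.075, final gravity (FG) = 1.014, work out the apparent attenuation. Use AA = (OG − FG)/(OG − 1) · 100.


AA = (1.075 − 1.014)/(1.075 − 1) · 100

81.3333 %


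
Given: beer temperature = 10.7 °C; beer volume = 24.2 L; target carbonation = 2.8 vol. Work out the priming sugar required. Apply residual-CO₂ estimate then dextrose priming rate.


residual = 14.695·(0.01821 + 0.09011·e^(−0.04·T));  sugar = (target − residual)·4.0·V
residual = 14.695·(0.01821 + 0.09011·e^(−0.04·10.7)) = 1.1307
sugar = (2.8 − 1.1307)·4.0·24.2

161.5880 g


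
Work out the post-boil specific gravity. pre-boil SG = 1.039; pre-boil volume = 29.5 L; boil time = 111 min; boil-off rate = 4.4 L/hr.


V_post = V_pre − rate·(t/60);  SG_post = 1 + (SG_pre−1)·V_pre/V_post
V_post = 29.5 − 4.4·(111/60) = 21.3600
SG_post = 1 + (1.039 − 1)·29.5/21.3600

1.0539


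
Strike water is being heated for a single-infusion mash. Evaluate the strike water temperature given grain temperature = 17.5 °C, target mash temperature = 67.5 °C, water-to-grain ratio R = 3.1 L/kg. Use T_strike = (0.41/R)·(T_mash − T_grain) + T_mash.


T_strike = (0.41/3.1)·(67.5 − 17.5) + 67.5

74.1129 °C


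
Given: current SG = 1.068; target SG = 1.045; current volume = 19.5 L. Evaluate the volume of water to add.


V_water = V·((SG_curr − 1)/(SG_target − 1) − 1)
V_water = 19.5·((1.068 − 1)/(1.045 − 1) − 1)

9.9667 L


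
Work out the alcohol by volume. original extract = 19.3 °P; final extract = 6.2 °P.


SG = 259/(259 − P);  ABV = (OG − FG)·131.25
OG = 259/(259 − 19.3) = 1.0805
FG = 259/(259 − 6.2) = 1.0245
ABV = (1.0805 − 1.0245)·131.25

7.3489 % ABV


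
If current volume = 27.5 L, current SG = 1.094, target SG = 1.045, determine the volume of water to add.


V_water = V·((SG_curr − 1)/(SG_target − 1) − 1)
V_water = 27.5·((1.094 − 1)/(1.045 − 1) − 1)

29.9444 L


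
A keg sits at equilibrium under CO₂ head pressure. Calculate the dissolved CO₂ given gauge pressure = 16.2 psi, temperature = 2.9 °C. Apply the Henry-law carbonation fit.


vols = (P + 14.695)·(0.01821 + 0.09011·e^(−0.04·T))
vols = (16.2 + 14.695)·(0.01821 + 0.09011·e^(−0.04·2.9))

3.0416 volumes


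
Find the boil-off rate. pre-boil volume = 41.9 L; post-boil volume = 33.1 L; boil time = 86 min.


rate = (V_pre − V_post) / (t_min/60)
rate = (41.9 − 33.1) / (86/60)

6.1395 L/hr


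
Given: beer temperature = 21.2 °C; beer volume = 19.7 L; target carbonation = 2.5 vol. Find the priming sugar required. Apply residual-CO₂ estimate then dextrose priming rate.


residual = 14.695·(0.01821 + 0.09011·e^(−0.04·T));  sugar = (target − residual)·4.0·V
residual = 14.695·(0.01821 + 0.09011·e^(−0.04·21.2)) = 0.8347
sugar = (2.5 − 0.8347)·4.0·19.7

131.2258 g


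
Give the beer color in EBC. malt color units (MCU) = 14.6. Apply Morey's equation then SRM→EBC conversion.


SRM = 1.4922·MCU^0.6859;  EBC = SRM·1.97
SRM = 1.4922·14.6^0.6859 = 9.3855
EBC = 9.3855·1.97

18.4894 EBC


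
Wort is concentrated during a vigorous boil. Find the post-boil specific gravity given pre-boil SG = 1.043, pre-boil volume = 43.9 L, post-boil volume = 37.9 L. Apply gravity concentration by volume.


SG_post = 1 + (SG_pre − 1)·V_pre/V_post
pts_pre = (1.043 − 1)·1000 = 43.0000
pts_post = 43.0000·43.9/37.9 = 49.8074
SG_post = 1 + 49.8074/1000

1.0498


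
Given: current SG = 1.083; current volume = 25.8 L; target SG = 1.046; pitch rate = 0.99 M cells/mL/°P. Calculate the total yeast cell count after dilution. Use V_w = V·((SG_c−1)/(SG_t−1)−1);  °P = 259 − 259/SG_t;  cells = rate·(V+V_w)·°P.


V_w = 25.8·((1.083−1)/(1.046−1)−1) = 20.7522
V_final = 25.8 + 20.7522 = 46.5522
°P = 259 − 259/1.046 = 11.3901
cells = 0.99·46.5522·11.3901

524.9296 billion cells


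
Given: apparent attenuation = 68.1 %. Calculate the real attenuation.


RA = AA · 0.8192
RA = 68.1 · 0.8192

55.7875 %


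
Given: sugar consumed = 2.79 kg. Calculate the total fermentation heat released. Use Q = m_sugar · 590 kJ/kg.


Q = 2.79 · 590

1646.1000 kJ


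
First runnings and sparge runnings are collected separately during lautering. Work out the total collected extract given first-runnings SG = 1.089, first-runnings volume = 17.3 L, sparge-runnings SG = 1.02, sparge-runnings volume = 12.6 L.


total = Σ (SG_i − 1)·1000·V_i
first = (1.089 − 1)·1000·17.3 = 1539.7000
sparge = (1.02 − 1)·1000·12.6 = 252.0000
total = 1539.7000 + 252.0000

1791.7000 gravity·L


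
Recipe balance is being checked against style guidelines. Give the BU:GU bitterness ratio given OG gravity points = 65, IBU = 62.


BU:GU = IBU / OG_points
BU:GU = 62 / 65

0.9538


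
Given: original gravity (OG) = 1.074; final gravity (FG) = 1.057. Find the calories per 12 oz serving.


ABW = (OG−FG)·131.25·0.79/FG;  °P = 259 − 259/SG (for OG→OE and FG→AE);  RE = 0.1808·OE + 0.8192·AE;  Cal = (6.9·ABW + 4·(RE−0.1))·FG·3.55
ABW = (1.074 − 1.057)·131.25·0.79/1.057 = 1.6676
OE = 259 − 259/1.074 = 17.8454 °P
AE = 259 − 259/1.057 = 13.9669 °P
RE = 0.1808·17.8454 + 0.8192·13.9669 = 14.6681 °P
Cal = (6.9·1.6676 + 4·(14.6681−0.1))·1.057·3.55

261.8359 kcal


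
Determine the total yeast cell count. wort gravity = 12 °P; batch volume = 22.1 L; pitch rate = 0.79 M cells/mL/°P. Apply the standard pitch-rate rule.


cells (billions) = rate · V_L · °P
cells = 0.79 · 22.1 · 12

209.5080 billion cells


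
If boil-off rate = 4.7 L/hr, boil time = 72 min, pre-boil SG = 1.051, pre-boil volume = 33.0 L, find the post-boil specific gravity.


V_post = V_pre − rate·(t/60);  SG_post = 1 + (SG_pre−1)·V_pre/V_post
V_post = 33.0 − 4.7·(72/60) = 27.3600
SG_post = 1 + (1.051 − 1)·33.0/27.3600

1.0615


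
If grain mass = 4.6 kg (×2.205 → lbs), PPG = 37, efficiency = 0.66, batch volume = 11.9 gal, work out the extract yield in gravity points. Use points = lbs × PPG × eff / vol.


lbs = 4.6 × 2.205 = 10.1430
points = 10.1430 × 37 × 0.66 / 11.9

20.8145 points


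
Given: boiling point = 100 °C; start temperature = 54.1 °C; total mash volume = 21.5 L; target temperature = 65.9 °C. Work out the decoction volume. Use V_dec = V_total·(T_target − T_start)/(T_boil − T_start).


V_dec = 21.5·(65.9 − 54.1)/(100 − 54.1)

5.5272 L


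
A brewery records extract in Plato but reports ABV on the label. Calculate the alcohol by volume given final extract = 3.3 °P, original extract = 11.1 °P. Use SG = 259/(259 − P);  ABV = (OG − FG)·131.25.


OG = 259/(259 − 11.1) = 1.0448
FG = 259/(259 − 3.3) = 1.0129
ABV = (1.0448 − 1.0129)·131.25

4.1830 % ABV


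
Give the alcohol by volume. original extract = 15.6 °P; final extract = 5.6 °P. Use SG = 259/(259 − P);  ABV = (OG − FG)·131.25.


OG = 259/(259 − 15.6) = 1.0641
FG = 259/(259 − 5.6) = 1.0221
ABV = (1.0641 − 1.0221)·131.25

5.5115 % ABV


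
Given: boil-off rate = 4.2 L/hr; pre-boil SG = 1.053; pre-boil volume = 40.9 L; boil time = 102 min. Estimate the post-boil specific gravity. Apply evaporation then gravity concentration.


V_post = V_pre − rate·(t/60);  SG_post = 1 + (SG_pre−1)·V_pre/V_post
V_post = 40.9 − 4.2·(102/60) = 33.7600
SG_post = 1 + (1.053 − 1)·40.9/33.7600

1.0642


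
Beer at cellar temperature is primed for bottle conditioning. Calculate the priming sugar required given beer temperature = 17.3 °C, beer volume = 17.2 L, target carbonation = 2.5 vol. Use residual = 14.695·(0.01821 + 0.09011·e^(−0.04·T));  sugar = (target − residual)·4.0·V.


residual = 14.695·(0.01821 + 0.09011·e^(−0.04·17.3)) = 0.9304
sugar = (2.5 − 0.9304)·4.0·17.2

107.9858 g


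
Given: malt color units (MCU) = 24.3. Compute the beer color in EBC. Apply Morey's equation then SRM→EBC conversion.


SRM = 1.4922·MCU^0.6859;  EBC = SRM·1.97
SRM = 1.4922·24.3^0.6859 = 13.3111
EBC = 13.3111·1.97

26.2229 EBC


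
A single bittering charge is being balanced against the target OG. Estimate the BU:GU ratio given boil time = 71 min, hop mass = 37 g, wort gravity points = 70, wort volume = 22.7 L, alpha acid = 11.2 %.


U = 1.65·0.000125^(GP/1000)·(1−e^(−0.04t))/4.15;  IBU = (α/100)·m·U·1000/V;  BU:GU = IBU/GP
U = 1.65·0.000125^(70/1000)·(1−e^(−0.04·71))/4.15 = 0.1996
IBU = (11.2/100)·37·0.1996·1000/22.7 = 36.4307
BU:GU = 36.4307/70

0.5204


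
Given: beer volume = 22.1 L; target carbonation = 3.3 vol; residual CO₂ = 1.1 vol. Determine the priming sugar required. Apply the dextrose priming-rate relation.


sugar = (target − residual)·4.0·V
sugar = (3.3 − 1.1)·4.0·22.1

194.4800 g


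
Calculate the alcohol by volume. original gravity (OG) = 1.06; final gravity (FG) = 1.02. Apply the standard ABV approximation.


ABV = (OG − FG) · 131.25
ABV = (1.06 − 1.02) · 131.25

5.2500 % ABV


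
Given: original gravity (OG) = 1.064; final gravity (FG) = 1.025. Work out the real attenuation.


AA = (OG−FG)/(OG−1)·100;  RA = AA·0.8192
AA = (1.064 − 1.025)/(1.064 − 1)·100 = 60.9375
RA = 60.9375·0.8192

49.9200 %


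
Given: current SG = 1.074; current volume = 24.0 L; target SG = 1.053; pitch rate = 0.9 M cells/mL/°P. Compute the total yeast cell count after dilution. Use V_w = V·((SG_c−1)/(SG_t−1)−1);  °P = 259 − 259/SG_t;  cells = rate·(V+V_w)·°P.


V_w = 24.0·((1.074−1)/(1.053−1)−1) = 9.5094
V_final = 24.0 + 9.5094 = 33.5094
°P = 259 − 259/1.053 = 13.0361
cells = 0.9·33.5094·13.0361

393.1487 billion cells


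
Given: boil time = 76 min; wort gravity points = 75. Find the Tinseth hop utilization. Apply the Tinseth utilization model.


U = 1.65·0.000125^(GP/1000) · (1 − e^(−0.04·t))/4.15
bigness = 1.65·0.000125^(75/1000) = 0.8409
boil_factor = (1 − e^(−0.04·76))/4.15 = 0.2294
U = 0.8409 · 0.2294

0.1929


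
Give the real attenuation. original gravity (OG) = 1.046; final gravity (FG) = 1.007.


AA = (OG−FG)/(OG−1)·100;  RA = AA·0.8192
AA = (1.046 − 1.007)/(1.046 − 1)·100 = 84.7826
RA = 84.7826·0.8192

69.4539 %


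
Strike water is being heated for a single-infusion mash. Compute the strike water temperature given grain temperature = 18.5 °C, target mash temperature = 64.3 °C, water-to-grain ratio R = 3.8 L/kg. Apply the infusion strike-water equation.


T_strike = (0.41/R)·(T_mash − T_grain) + T_mash
T_strike = (0.41/3.8)·(64.3 − 18.5) + 64.3

69.2416 °C


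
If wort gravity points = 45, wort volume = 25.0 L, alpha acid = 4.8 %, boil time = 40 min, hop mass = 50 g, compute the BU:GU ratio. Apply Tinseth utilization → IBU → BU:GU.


U = 1.65·0.000125^(GP/1000)·(1−e^(−0.04t))/4.15;  IBU = (α/100)·m·U·1000/V;  BU:GU = IBU/GP
U = 1.65·0.000125^(45/1000)·(1−e^(−0.04·40))/4.15 = 0.2118
IBU = (4.8/100)·50·0.2118·1000/25.0 = 20.3295
BU:GU = 20.3295/45

0.4518


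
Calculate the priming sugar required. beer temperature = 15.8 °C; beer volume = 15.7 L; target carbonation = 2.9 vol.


residual = 14.695·(0.01821 + 0.09011·e^(−0.04·T));  sugar = (target − residual)·4.0·V
residual = 14.695·(0.01821 + 0.09011·e^(−0.04·15.8)) = 0.9714
sugar = (2.9 − 0.9714)·4.0·15.7

121.1144 g


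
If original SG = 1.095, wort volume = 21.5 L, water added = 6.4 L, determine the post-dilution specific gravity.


SG_new = 1 + (SG_old − 1)·V_old/(V_old + V_water)
pts = (1.095 − 1)·1000·21.5/(21.5 + 6.4) = 73.2079
SG_new = 1 + 73.2079/1000

1.0732


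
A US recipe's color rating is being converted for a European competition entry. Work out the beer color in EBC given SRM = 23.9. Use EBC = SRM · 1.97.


EBC = 23.9 · 1.97

47.0830 EBC


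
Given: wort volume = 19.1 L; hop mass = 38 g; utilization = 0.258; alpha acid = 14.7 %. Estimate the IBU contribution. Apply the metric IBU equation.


IBU = (α/100)·mass·U·1000 / V
IBU = (14.7/100)·38·0.258·1000 / 19.1

75.4549 IBU
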